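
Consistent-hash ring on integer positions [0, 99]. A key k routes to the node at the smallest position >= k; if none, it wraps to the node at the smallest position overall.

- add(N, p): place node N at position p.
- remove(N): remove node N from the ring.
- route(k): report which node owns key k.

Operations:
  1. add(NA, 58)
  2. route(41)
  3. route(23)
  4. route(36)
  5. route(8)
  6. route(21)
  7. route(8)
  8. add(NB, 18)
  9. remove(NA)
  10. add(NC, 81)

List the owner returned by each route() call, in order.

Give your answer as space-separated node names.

Op 1: add NA@58 -> ring=[58:NA]
Op 2: route key 41: smallest pos >= 41 is 58 -> NA
Op 3: route key 23: smallest pos >= 23 is 58 -> NA
Op 4: route key 36: smallest pos >= 36 is 58 -> NA
Op 5: route key 8: smallest pos >= 8 is 58 -> NA
Op 6: route key 21: smallest pos >= 21 is 58 -> NA
Op 7: route key 8: smallest pos >= 8 is 58 -> NA
Op 8: add NB@18 -> ring=[18:NB,58:NA]
Op 9: remove NA -> ring=[18:NB]
Op 10: add NC@81 -> ring=[18:NB,81:NC]

Answer: NA NA NA NA NA NA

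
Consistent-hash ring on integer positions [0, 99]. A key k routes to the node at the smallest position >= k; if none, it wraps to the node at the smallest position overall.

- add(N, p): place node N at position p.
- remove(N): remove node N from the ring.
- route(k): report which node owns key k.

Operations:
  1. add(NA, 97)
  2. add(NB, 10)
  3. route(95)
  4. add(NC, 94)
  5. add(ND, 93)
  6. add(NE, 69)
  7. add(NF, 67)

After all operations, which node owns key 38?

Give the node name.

Answer: NF

Derivation:
Op 1: add NA@97 -> ring=[97:NA]
Op 2: add NB@10 -> ring=[10:NB,97:NA]
Op 3: route key 95: smallest pos >= 95 is 97 -> NA
Op 4: add NC@94 -> ring=[10:NB,94:NC,97:NA]
Op 5: add ND@93 -> ring=[10:NB,93:ND,94:NC,97:NA]
Op 6: add NE@69 -> ring=[10:NB,69:NE,93:ND,94:NC,97:NA]
Op 7: add NF@67 -> ring=[10:NB,67:NF,69:NE,93:ND,94:NC,97:NA]
Final route key 38: smallest pos >= 38 is 67 -> NF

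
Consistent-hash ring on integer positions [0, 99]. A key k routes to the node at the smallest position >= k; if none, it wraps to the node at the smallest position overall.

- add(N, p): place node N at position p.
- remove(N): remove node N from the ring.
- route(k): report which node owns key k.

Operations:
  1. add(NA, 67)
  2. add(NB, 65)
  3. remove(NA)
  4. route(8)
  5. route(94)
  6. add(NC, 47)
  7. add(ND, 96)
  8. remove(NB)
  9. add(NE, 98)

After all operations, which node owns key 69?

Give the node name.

Answer: ND

Derivation:
Op 1: add NA@67 -> ring=[67:NA]
Op 2: add NB@65 -> ring=[65:NB,67:NA]
Op 3: remove NA -> ring=[65:NB]
Op 4: route key 8: smallest pos >= 8 is 65 -> NB
Op 5: route key 94: none >= 94, wrap to smallest pos 65 -> NB
Op 6: add NC@47 -> ring=[47:NC,65:NB]
Op 7: add ND@96 -> ring=[47:NC,65:NB,96:ND]
Op 8: remove NB -> ring=[47:NC,96:ND]
Op 9: add NE@98 -> ring=[47:NC,96:ND,98:NE]
Final route key 69: smallest pos >= 69 is 96 -> ND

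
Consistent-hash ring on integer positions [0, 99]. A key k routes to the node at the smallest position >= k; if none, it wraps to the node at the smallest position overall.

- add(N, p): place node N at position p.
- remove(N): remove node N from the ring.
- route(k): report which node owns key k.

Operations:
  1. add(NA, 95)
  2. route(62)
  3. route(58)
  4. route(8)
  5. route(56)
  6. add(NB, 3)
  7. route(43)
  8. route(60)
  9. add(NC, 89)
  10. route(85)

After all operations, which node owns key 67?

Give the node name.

Answer: NC

Derivation:
Op 1: add NA@95 -> ring=[95:NA]
Op 2: route key 62: smallest pos >= 62 is 95 -> NA
Op 3: route key 58: smallest pos >= 58 is 95 -> NA
Op 4: route key 8: smallest pos >= 8 is 95 -> NA
Op 5: route key 56: smallest pos >= 56 is 95 -> NA
Op 6: add NB@3 -> ring=[3:NB,95:NA]
Op 7: route key 43: smallest pos >= 43 is 95 -> NA
Op 8: route key 60: smallest pos >= 60 is 95 -> NA
Op 9: add NC@89 -> ring=[3:NB,89:NC,95:NA]
Op 10: route key 85: smallest pos >= 85 is 89 -> NC
Final route key 67: smallest pos >= 67 is 89 -> NC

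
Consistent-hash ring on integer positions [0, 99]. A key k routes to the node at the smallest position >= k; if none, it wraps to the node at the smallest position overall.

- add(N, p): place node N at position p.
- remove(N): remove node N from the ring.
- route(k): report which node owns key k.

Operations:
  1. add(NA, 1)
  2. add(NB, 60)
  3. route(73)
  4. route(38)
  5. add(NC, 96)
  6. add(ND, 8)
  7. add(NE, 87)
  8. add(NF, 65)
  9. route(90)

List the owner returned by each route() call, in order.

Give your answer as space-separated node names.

Answer: NA NB NC

Derivation:
Op 1: add NA@1 -> ring=[1:NA]
Op 2: add NB@60 -> ring=[1:NA,60:NB]
Op 3: route key 73: none >= 73, wrap to smallest pos 1 -> NA
Op 4: route key 38: smallest pos >= 38 is 60 -> NB
Op 5: add NC@96 -> ring=[1:NA,60:NB,96:NC]
Op 6: add ND@8 -> ring=[1:NA,8:ND,60:NB,96:NC]
Op 7: add NE@87 -> ring=[1:NA,8:ND,60:NB,87:NE,96:NC]
Op 8: add NF@65 -> ring=[1:NA,8:ND,60:NB,65:NF,87:NE,96:NC]
Op 9: route key 90: smallest pos >= 90 is 96 -> NC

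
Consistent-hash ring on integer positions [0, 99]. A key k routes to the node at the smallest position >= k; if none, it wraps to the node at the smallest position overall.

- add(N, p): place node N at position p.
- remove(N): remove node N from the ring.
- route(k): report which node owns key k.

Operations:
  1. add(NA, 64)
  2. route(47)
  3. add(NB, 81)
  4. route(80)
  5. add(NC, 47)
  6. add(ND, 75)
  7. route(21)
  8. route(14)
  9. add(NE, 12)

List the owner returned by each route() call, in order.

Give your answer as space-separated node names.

Answer: NA NB NC NC

Derivation:
Op 1: add NA@64 -> ring=[64:NA]
Op 2: route key 47: smallest pos >= 47 is 64 -> NA
Op 3: add NB@81 -> ring=[64:NA,81:NB]
Op 4: route key 80: smallest pos >= 80 is 81 -> NB
Op 5: add NC@47 -> ring=[47:NC,64:NA,81:NB]
Op 6: add ND@75 -> ring=[47:NC,64:NA,75:ND,81:NB]
Op 7: route key 21: smallest pos >= 21 is 47 -> NC
Op 8: route key 14: smallest pos >= 14 is 47 -> NC
Op 9: add NE@12 -> ring=[12:NE,47:NC,64:NA,75:ND,81:NB]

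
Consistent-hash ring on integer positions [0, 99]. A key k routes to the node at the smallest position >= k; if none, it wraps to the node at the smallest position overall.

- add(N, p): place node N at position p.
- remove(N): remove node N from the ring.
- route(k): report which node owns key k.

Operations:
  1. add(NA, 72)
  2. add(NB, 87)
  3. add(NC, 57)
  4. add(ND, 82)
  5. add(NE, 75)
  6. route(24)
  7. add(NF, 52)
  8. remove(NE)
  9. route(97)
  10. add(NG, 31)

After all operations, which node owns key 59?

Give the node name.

Answer: NA

Derivation:
Op 1: add NA@72 -> ring=[72:NA]
Op 2: add NB@87 -> ring=[72:NA,87:NB]
Op 3: add NC@57 -> ring=[57:NC,72:NA,87:NB]
Op 4: add ND@82 -> ring=[57:NC,72:NA,82:ND,87:NB]
Op 5: add NE@75 -> ring=[57:NC,72:NA,75:NE,82:ND,87:NB]
Op 6: route key 24: smallest pos >= 24 is 57 -> NC
Op 7: add NF@52 -> ring=[52:NF,57:NC,72:NA,75:NE,82:ND,87:NB]
Op 8: remove NE -> ring=[52:NF,57:NC,72:NA,82:ND,87:NB]
Op 9: route key 97: none >= 97, wrap to smallest pos 52 -> NF
Op 10: add NG@31 -> ring=[31:NG,52:NF,57:NC,72:NA,82:ND,87:NB]
Final route key 59: smallest pos >= 59 is 72 -> NA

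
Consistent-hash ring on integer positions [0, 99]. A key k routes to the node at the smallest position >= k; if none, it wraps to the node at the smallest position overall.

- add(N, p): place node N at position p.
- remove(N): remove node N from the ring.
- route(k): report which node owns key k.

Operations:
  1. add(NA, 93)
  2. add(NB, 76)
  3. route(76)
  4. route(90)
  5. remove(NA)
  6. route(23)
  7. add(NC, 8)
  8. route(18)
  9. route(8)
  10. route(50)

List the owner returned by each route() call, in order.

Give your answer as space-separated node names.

Answer: NB NA NB NB NC NB

Derivation:
Op 1: add NA@93 -> ring=[93:NA]
Op 2: add NB@76 -> ring=[76:NB,93:NA]
Op 3: route key 76: smallest pos >= 76 is 76 -> NB
Op 4: route key 90: smallest pos >= 90 is 93 -> NA
Op 5: remove NA -> ring=[76:NB]
Op 6: route key 23: smallest pos >= 23 is 76 -> NB
Op 7: add NC@8 -> ring=[8:NC,76:NB]
Op 8: route key 18: smallest pos >= 18 is 76 -> NB
Op 9: route key 8: smallest pos >= 8 is 8 -> NC
Op 10: route key 50: smallest pos >= 50 is 76 -> NB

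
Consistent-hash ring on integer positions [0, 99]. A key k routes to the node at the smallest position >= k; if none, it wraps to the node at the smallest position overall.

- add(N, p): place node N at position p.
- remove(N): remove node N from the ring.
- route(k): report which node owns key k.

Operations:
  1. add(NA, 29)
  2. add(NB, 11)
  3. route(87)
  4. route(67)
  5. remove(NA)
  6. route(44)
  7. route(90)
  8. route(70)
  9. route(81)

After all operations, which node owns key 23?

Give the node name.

Answer: NB

Derivation:
Op 1: add NA@29 -> ring=[29:NA]
Op 2: add NB@11 -> ring=[11:NB,29:NA]
Op 3: route key 87: none >= 87, wrap to smallest pos 11 -> NB
Op 4: route key 67: none >= 67, wrap to smallest pos 11 -> NB
Op 5: remove NA -> ring=[11:NB]
Op 6: route key 44: none >= 44, wrap to smallest pos 11 -> NB
Op 7: route key 90: none >= 90, wrap to smallest pos 11 -> NB
Op 8: route key 70: none >= 70, wrap to smallest pos 11 -> NB
Op 9: route key 81: none >= 81, wrap to smallest pos 11 -> NB
Final route key 23: none >= 23, wrap to smallest pos 11 -> NB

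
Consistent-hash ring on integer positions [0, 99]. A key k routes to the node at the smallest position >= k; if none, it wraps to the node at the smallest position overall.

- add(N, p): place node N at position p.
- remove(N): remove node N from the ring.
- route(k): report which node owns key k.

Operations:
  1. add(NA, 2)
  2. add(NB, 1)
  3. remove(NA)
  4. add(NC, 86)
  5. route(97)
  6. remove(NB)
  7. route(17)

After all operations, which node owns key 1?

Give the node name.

Answer: NC

Derivation:
Op 1: add NA@2 -> ring=[2:NA]
Op 2: add NB@1 -> ring=[1:NB,2:NA]
Op 3: remove NA -> ring=[1:NB]
Op 4: add NC@86 -> ring=[1:NB,86:NC]
Op 5: route key 97: none >= 97, wrap to smallest pos 1 -> NB
Op 6: remove NB -> ring=[86:NC]
Op 7: route key 17: smallest pos >= 17 is 86 -> NC
Final route key 1: smallest pos >= 1 is 86 -> NC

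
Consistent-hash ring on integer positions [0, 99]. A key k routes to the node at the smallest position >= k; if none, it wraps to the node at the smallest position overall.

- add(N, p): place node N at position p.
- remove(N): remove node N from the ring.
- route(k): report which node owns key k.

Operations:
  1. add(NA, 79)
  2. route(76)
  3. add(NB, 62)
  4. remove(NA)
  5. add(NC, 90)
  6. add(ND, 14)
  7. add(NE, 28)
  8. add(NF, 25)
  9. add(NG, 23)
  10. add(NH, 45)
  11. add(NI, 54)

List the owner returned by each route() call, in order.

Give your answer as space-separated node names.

Op 1: add NA@79 -> ring=[79:NA]
Op 2: route key 76: smallest pos >= 76 is 79 -> NA
Op 3: add NB@62 -> ring=[62:NB,79:NA]
Op 4: remove NA -> ring=[62:NB]
Op 5: add NC@90 -> ring=[62:NB,90:NC]
Op 6: add ND@14 -> ring=[14:ND,62:NB,90:NC]
Op 7: add NE@28 -> ring=[14:ND,28:NE,62:NB,90:NC]
Op 8: add NF@25 -> ring=[14:ND,25:NF,28:NE,62:NB,90:NC]
Op 9: add NG@23 -> ring=[14:ND,23:NG,25:NF,28:NE,62:NB,90:NC]
Op 10: add NH@45 -> ring=[14:ND,23:NG,25:NF,28:NE,45:NH,62:NB,90:NC]
Op 11: add NI@54 -> ring=[14:ND,23:NG,25:NF,28:NE,45:NH,54:NI,62:NB,90:NC]

Answer: NA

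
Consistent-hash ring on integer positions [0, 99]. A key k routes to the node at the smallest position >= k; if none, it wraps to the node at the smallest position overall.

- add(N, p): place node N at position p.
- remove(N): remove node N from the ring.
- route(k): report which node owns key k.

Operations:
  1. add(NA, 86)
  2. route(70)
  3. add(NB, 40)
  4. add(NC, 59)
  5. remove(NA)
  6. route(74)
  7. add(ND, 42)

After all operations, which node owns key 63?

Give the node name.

Answer: NB

Derivation:
Op 1: add NA@86 -> ring=[86:NA]
Op 2: route key 70: smallest pos >= 70 is 86 -> NA
Op 3: add NB@40 -> ring=[40:NB,86:NA]
Op 4: add NC@59 -> ring=[40:NB,59:NC,86:NA]
Op 5: remove NA -> ring=[40:NB,59:NC]
Op 6: route key 74: none >= 74, wrap to smallest pos 40 -> NB
Op 7: add ND@42 -> ring=[40:NB,42:ND,59:NC]
Final route key 63: none >= 63, wrap to smallest pos 40 -> NB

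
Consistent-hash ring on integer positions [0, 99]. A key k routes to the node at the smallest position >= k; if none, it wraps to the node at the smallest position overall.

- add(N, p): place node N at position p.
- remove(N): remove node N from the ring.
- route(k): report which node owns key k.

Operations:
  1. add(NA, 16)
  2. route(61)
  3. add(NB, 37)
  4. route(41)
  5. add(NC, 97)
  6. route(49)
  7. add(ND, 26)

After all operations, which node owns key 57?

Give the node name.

Answer: NC

Derivation:
Op 1: add NA@16 -> ring=[16:NA]
Op 2: route key 61: none >= 61, wrap to smallest pos 16 -> NA
Op 3: add NB@37 -> ring=[16:NA,37:NB]
Op 4: route key 41: none >= 41, wrap to smallest pos 16 -> NA
Op 5: add NC@97 -> ring=[16:NA,37:NB,97:NC]
Op 6: route key 49: smallest pos >= 49 is 97 -> NC
Op 7: add ND@26 -> ring=[16:NA,26:ND,37:NB,97:NC]
Final route key 57: smallest pos >= 57 is 97 -> NC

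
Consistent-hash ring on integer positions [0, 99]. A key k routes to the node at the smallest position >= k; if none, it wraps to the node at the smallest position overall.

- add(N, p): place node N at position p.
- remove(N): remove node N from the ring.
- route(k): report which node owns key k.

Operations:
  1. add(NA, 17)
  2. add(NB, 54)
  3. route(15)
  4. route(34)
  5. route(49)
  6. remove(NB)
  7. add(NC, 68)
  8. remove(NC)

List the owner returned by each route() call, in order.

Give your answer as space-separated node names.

Op 1: add NA@17 -> ring=[17:NA]
Op 2: add NB@54 -> ring=[17:NA,54:NB]
Op 3: route key 15: smallest pos >= 15 is 17 -> NA
Op 4: route key 34: smallest pos >= 34 is 54 -> NB
Op 5: route key 49: smallest pos >= 49 is 54 -> NB
Op 6: remove NB -> ring=[17:NA]
Op 7: add NC@68 -> ring=[17:NA,68:NC]
Op 8: remove NC -> ring=[17:NA]

Answer: NA NB NB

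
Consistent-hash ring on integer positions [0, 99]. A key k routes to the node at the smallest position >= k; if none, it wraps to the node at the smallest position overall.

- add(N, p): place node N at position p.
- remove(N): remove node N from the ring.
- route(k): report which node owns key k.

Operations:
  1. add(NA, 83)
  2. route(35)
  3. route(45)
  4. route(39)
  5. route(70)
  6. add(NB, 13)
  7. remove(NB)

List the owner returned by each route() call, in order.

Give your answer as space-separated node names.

Op 1: add NA@83 -> ring=[83:NA]
Op 2: route key 35: smallest pos >= 35 is 83 -> NA
Op 3: route key 45: smallest pos >= 45 is 83 -> NA
Op 4: route key 39: smallest pos >= 39 is 83 -> NA
Op 5: route key 70: smallest pos >= 70 is 83 -> NA
Op 6: add NB@13 -> ring=[13:NB,83:NA]
Op 7: remove NB -> ring=[83:NA]

Answer: NA NA NA NA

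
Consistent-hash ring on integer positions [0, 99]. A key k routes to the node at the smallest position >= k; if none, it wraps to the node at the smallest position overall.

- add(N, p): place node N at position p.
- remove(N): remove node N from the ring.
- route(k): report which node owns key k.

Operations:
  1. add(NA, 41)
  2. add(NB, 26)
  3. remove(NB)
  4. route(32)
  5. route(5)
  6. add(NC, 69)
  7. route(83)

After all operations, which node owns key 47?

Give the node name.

Op 1: add NA@41 -> ring=[41:NA]
Op 2: add NB@26 -> ring=[26:NB,41:NA]
Op 3: remove NB -> ring=[41:NA]
Op 4: route key 32: smallest pos >= 32 is 41 -> NA
Op 5: route key 5: smallest pos >= 5 is 41 -> NA
Op 6: add NC@69 -> ring=[41:NA,69:NC]
Op 7: route key 83: none >= 83, wrap to smallest pos 41 -> NA
Final route key 47: smallest pos >= 47 is 69 -> NC

Answer: NC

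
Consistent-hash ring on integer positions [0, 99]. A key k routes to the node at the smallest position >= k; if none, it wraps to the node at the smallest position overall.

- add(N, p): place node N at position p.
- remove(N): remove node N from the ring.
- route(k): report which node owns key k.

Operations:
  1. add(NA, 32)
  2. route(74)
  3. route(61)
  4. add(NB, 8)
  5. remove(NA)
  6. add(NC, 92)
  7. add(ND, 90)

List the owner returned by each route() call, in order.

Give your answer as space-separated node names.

Op 1: add NA@32 -> ring=[32:NA]
Op 2: route key 74: none >= 74, wrap to smallest pos 32 -> NA
Op 3: route key 61: none >= 61, wrap to smallest pos 32 -> NA
Op 4: add NB@8 -> ring=[8:NB,32:NA]
Op 5: remove NA -> ring=[8:NB]
Op 6: add NC@92 -> ring=[8:NB,92:NC]
Op 7: add ND@90 -> ring=[8:NB,90:ND,92:NC]

Answer: NA NA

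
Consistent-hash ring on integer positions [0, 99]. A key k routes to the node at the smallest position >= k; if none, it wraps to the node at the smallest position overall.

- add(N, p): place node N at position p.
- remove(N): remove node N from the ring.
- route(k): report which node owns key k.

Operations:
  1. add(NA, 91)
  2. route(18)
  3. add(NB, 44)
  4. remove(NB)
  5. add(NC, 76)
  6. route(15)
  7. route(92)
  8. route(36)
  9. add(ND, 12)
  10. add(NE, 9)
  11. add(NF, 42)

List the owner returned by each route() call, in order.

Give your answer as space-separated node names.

Answer: NA NC NC NC

Derivation:
Op 1: add NA@91 -> ring=[91:NA]
Op 2: route key 18: smallest pos >= 18 is 91 -> NA
Op 3: add NB@44 -> ring=[44:NB,91:NA]
Op 4: remove NB -> ring=[91:NA]
Op 5: add NC@76 -> ring=[76:NC,91:NA]
Op 6: route key 15: smallest pos >= 15 is 76 -> NC
Op 7: route key 92: none >= 92, wrap to smallest pos 76 -> NC
Op 8: route key 36: smallest pos >= 36 is 76 -> NC
Op 9: add ND@12 -> ring=[12:ND,76:NC,91:NA]
Op 10: add NE@9 -> ring=[9:NE,12:ND,76:NC,91:NA]
Op 11: add NF@42 -> ring=[9:NE,12:ND,42:NF,76:NC,91:NA]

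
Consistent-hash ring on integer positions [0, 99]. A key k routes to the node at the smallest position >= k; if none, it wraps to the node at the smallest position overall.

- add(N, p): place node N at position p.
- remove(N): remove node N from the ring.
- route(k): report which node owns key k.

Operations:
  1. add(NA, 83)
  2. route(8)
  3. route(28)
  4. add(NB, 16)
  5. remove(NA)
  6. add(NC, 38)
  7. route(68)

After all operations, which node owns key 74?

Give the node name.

Op 1: add NA@83 -> ring=[83:NA]
Op 2: route key 8: smallest pos >= 8 is 83 -> NA
Op 3: route key 28: smallest pos >= 28 is 83 -> NA
Op 4: add NB@16 -> ring=[16:NB,83:NA]
Op 5: remove NA -> ring=[16:NB]
Op 6: add NC@38 -> ring=[16:NB,38:NC]
Op 7: route key 68: none >= 68, wrap to smallest pos 16 -> NB
Final route key 74: none >= 74, wrap to smallest pos 16 -> NB

Answer: NB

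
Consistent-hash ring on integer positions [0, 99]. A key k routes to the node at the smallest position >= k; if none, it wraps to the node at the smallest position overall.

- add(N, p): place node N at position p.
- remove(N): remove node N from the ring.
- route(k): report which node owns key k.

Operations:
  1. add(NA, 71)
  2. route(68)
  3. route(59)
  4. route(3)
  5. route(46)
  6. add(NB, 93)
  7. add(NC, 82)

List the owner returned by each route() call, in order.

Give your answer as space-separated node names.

Op 1: add NA@71 -> ring=[71:NA]
Op 2: route key 68: smallest pos >= 68 is 71 -> NA
Op 3: route key 59: smallest pos >= 59 is 71 -> NA
Op 4: route key 3: smallest pos >= 3 is 71 -> NA
Op 5: route key 46: smallest pos >= 46 is 71 -> NA
Op 6: add NB@93 -> ring=[71:NA,93:NB]
Op 7: add NC@82 -> ring=[71:NA,82:NC,93:NB]

Answer: NA NA NA NA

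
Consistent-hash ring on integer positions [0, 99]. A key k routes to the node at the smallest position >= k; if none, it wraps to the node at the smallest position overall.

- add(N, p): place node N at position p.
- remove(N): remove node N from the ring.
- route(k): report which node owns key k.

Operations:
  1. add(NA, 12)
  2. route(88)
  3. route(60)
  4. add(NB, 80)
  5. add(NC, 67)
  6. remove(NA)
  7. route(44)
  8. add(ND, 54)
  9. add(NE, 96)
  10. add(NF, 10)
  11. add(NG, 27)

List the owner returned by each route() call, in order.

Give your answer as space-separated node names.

Answer: NA NA NC

Derivation:
Op 1: add NA@12 -> ring=[12:NA]
Op 2: route key 88: none >= 88, wrap to smallest pos 12 -> NA
Op 3: route key 60: none >= 60, wrap to smallest pos 12 -> NA
Op 4: add NB@80 -> ring=[12:NA,80:NB]
Op 5: add NC@67 -> ring=[12:NA,67:NC,80:NB]
Op 6: remove NA -> ring=[67:NC,80:NB]
Op 7: route key 44: smallest pos >= 44 is 67 -> NC
Op 8: add ND@54 -> ring=[54:ND,67:NC,80:NB]
Op 9: add NE@96 -> ring=[54:ND,67:NC,80:NB,96:NE]
Op 10: add NF@10 -> ring=[10:NF,54:ND,67:NC,80:NB,96:NE]
Op 11: add NG@27 -> ring=[10:NF,27:NG,54:ND,67:NC,80:NB,96:NE]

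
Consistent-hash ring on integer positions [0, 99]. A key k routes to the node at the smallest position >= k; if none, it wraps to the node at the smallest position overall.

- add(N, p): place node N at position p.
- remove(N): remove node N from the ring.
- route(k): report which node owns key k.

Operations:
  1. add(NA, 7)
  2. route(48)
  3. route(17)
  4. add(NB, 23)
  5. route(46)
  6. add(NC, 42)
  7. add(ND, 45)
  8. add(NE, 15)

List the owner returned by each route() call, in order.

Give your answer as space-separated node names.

Answer: NA NA NA

Derivation:
Op 1: add NA@7 -> ring=[7:NA]
Op 2: route key 48: none >= 48, wrap to smallest pos 7 -> NA
Op 3: route key 17: none >= 17, wrap to smallest pos 7 -> NA
Op 4: add NB@23 -> ring=[7:NA,23:NB]
Op 5: route key 46: none >= 46, wrap to smallest pos 7 -> NA
Op 6: add NC@42 -> ring=[7:NA,23:NB,42:NC]
Op 7: add ND@45 -> ring=[7:NA,23:NB,42:NC,45:ND]
Op 8: add NE@15 -> ring=[7:NA,15:NE,23:NB,42:NC,45:ND]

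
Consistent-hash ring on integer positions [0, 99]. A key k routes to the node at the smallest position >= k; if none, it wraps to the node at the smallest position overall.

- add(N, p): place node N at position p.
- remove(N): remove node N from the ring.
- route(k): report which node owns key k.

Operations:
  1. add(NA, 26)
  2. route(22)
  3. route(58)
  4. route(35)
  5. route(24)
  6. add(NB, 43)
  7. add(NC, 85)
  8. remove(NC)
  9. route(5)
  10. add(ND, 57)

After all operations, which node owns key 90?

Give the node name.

Answer: NA

Derivation:
Op 1: add NA@26 -> ring=[26:NA]
Op 2: route key 22: smallest pos >= 22 is 26 -> NA
Op 3: route key 58: none >= 58, wrap to smallest pos 26 -> NA
Op 4: route key 35: none >= 35, wrap to smallest pos 26 -> NA
Op 5: route key 24: smallest pos >= 24 is 26 -> NA
Op 6: add NB@43 -> ring=[26:NA,43:NB]
Op 7: add NC@85 -> ring=[26:NA,43:NB,85:NC]
Op 8: remove NC -> ring=[26:NA,43:NB]
Op 9: route key 5: smallest pos >= 5 is 26 -> NA
Op 10: add ND@57 -> ring=[26:NA,43:NB,57:ND]
Final route key 90: none >= 90, wrap to smallest pos 26 -> NA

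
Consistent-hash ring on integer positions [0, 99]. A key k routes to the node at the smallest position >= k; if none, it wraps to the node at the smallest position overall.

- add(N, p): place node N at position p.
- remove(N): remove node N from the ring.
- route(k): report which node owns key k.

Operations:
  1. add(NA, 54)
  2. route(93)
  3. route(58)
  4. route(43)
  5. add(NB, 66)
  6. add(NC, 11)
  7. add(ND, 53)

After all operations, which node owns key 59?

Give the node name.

Answer: NB

Derivation:
Op 1: add NA@54 -> ring=[54:NA]
Op 2: route key 93: none >= 93, wrap to smallest pos 54 -> NA
Op 3: route key 58: none >= 58, wrap to smallest pos 54 -> NA
Op 4: route key 43: smallest pos >= 43 is 54 -> NA
Op 5: add NB@66 -> ring=[54:NA,66:NB]
Op 6: add NC@11 -> ring=[11:NC,54:NA,66:NB]
Op 7: add ND@53 -> ring=[11:NC,53:ND,54:NA,66:NB]
Final route key 59: smallest pos >= 59 is 66 -> NB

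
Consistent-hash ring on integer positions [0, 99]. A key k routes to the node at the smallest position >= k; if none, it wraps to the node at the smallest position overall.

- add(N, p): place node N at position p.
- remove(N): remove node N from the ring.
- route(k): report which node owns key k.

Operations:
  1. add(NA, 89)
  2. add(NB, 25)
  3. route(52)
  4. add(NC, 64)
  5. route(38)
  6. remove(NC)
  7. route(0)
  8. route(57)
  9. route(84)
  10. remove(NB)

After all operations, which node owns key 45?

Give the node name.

Answer: NA

Derivation:
Op 1: add NA@89 -> ring=[89:NA]
Op 2: add NB@25 -> ring=[25:NB,89:NA]
Op 3: route key 52: smallest pos >= 52 is 89 -> NA
Op 4: add NC@64 -> ring=[25:NB,64:NC,89:NA]
Op 5: route key 38: smallest pos >= 38 is 64 -> NC
Op 6: remove NC -> ring=[25:NB,89:NA]
Op 7: route key 0: smallest pos >= 0 is 25 -> NB
Op 8: route key 57: smallest pos >= 57 is 89 -> NA
Op 9: route key 84: smallest pos >= 84 is 89 -> NA
Op 10: remove NB -> ring=[89:NA]
Final route key 45: smallest pos >= 45 is 89 -> NA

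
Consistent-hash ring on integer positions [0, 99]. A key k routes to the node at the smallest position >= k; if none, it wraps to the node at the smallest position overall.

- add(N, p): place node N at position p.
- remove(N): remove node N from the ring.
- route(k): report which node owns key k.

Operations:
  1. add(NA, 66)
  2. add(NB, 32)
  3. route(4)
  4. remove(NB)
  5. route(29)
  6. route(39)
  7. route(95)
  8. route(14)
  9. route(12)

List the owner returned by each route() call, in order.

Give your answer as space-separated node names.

Answer: NB NA NA NA NA NA

Derivation:
Op 1: add NA@66 -> ring=[66:NA]
Op 2: add NB@32 -> ring=[32:NB,66:NA]
Op 3: route key 4: smallest pos >= 4 is 32 -> NB
Op 4: remove NB -> ring=[66:NA]
Op 5: route key 29: smallest pos >= 29 is 66 -> NA
Op 6: route key 39: smallest pos >= 39 is 66 -> NA
Op 7: route key 95: none >= 95, wrap to smallest pos 66 -> NA
Op 8: route key 14: smallest pos >= 14 is 66 -> NA
Op 9: route key 12: smallest pos >= 12 is 66 -> NA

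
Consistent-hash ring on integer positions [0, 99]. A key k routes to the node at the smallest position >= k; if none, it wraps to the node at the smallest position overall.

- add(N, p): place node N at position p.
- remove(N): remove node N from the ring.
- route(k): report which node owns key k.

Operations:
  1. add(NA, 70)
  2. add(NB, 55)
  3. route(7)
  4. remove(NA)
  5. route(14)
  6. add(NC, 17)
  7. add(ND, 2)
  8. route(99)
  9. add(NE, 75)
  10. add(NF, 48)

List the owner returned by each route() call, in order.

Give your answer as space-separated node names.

Answer: NB NB ND

Derivation:
Op 1: add NA@70 -> ring=[70:NA]
Op 2: add NB@55 -> ring=[55:NB,70:NA]
Op 3: route key 7: smallest pos >= 7 is 55 -> NB
Op 4: remove NA -> ring=[55:NB]
Op 5: route key 14: smallest pos >= 14 is 55 -> NB
Op 6: add NC@17 -> ring=[17:NC,55:NB]
Op 7: add ND@2 -> ring=[2:ND,17:NC,55:NB]
Op 8: route key 99: none >= 99, wrap to smallest pos 2 -> ND
Op 9: add NE@75 -> ring=[2:ND,17:NC,55:NB,75:NE]
Op 10: add NF@48 -> ring=[2:ND,17:NC,48:NF,55:NB,75:NE]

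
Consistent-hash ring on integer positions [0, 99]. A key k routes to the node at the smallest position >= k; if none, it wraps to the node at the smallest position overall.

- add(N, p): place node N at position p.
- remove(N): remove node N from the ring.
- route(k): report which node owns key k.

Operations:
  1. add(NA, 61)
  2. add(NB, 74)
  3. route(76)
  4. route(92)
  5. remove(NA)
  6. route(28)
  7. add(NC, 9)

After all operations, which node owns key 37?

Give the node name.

Op 1: add NA@61 -> ring=[61:NA]
Op 2: add NB@74 -> ring=[61:NA,74:NB]
Op 3: route key 76: none >= 76, wrap to smallest pos 61 -> NA
Op 4: route key 92: none >= 92, wrap to smallest pos 61 -> NA
Op 5: remove NA -> ring=[74:NB]
Op 6: route key 28: smallest pos >= 28 is 74 -> NB
Op 7: add NC@9 -> ring=[9:NC,74:NB]
Final route key 37: smallest pos >= 37 is 74 -> NB

Answer: NB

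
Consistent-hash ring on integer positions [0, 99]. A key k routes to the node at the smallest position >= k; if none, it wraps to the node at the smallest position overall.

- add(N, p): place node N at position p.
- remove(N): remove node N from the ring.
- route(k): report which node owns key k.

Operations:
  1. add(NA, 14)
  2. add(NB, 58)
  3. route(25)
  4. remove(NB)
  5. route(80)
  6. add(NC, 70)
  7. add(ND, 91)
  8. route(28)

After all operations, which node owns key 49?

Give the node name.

Answer: NC

Derivation:
Op 1: add NA@14 -> ring=[14:NA]
Op 2: add NB@58 -> ring=[14:NA,58:NB]
Op 3: route key 25: smallest pos >= 25 is 58 -> NB
Op 4: remove NB -> ring=[14:NA]
Op 5: route key 80: none >= 80, wrap to smallest pos 14 -> NA
Op 6: add NC@70 -> ring=[14:NA,70:NC]
Op 7: add ND@91 -> ring=[14:NA,70:NC,91:ND]
Op 8: route key 28: smallest pos >= 28 is 70 -> NC
Final route key 49: smallest pos >= 49 is 70 -> NC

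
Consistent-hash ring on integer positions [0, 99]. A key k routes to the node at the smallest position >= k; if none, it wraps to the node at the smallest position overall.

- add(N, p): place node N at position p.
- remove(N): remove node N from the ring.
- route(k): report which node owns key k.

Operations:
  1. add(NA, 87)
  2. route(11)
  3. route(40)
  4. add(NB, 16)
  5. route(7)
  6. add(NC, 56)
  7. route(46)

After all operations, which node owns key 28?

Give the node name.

Answer: NC

Derivation:
Op 1: add NA@87 -> ring=[87:NA]
Op 2: route key 11: smallest pos >= 11 is 87 -> NA
Op 3: route key 40: smallest pos >= 40 is 87 -> NA
Op 4: add NB@16 -> ring=[16:NB,87:NA]
Op 5: route key 7: smallest pos >= 7 is 16 -> NB
Op 6: add NC@56 -> ring=[16:NB,56:NC,87:NA]
Op 7: route key 46: smallest pos >= 46 is 56 -> NC
Final route key 28: smallest pos >= 28 is 56 -> NC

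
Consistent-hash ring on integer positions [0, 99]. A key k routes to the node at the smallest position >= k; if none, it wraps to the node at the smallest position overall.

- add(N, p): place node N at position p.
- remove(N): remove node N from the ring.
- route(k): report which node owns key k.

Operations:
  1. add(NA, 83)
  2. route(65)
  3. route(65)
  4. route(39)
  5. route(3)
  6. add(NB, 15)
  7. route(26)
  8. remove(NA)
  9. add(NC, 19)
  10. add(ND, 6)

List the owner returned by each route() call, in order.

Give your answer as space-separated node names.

Op 1: add NA@83 -> ring=[83:NA]
Op 2: route key 65: smallest pos >= 65 is 83 -> NA
Op 3: route key 65: smallest pos >= 65 is 83 -> NA
Op 4: route key 39: smallest pos >= 39 is 83 -> NA
Op 5: route key 3: smallest pos >= 3 is 83 -> NA
Op 6: add NB@15 -> ring=[15:NB,83:NA]
Op 7: route key 26: smallest pos >= 26 is 83 -> NA
Op 8: remove NA -> ring=[15:NB]
Op 9: add NC@19 -> ring=[15:NB,19:NC]
Op 10: add ND@6 -> ring=[6:ND,15:NB,19:NC]

Answer: NA NA NA NA NA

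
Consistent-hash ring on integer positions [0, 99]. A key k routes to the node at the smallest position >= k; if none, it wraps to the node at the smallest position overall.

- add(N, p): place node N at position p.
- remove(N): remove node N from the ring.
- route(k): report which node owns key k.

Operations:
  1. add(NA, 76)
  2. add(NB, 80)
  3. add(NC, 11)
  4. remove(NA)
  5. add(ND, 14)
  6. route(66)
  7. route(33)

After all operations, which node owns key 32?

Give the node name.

Answer: NB

Derivation:
Op 1: add NA@76 -> ring=[76:NA]
Op 2: add NB@80 -> ring=[76:NA,80:NB]
Op 3: add NC@11 -> ring=[11:NC,76:NA,80:NB]
Op 4: remove NA -> ring=[11:NC,80:NB]
Op 5: add ND@14 -> ring=[11:NC,14:ND,80:NB]
Op 6: route key 66: smallest pos >= 66 is 80 -> NB
Op 7: route key 33: smallest pos >= 33 is 80 -> NB
Final route key 32: smallest pos >= 32 is 80 -> NB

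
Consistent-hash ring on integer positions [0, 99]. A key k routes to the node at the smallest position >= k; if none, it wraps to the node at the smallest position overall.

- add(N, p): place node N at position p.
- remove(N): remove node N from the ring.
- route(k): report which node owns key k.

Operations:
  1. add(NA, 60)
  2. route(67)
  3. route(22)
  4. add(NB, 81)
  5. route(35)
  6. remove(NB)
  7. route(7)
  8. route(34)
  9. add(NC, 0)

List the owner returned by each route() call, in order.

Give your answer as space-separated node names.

Op 1: add NA@60 -> ring=[60:NA]
Op 2: route key 67: none >= 67, wrap to smallest pos 60 -> NA
Op 3: route key 22: smallest pos >= 22 is 60 -> NA
Op 4: add NB@81 -> ring=[60:NA,81:NB]
Op 5: route key 35: smallest pos >= 35 is 60 -> NA
Op 6: remove NB -> ring=[60:NA]
Op 7: route key 7: smallest pos >= 7 is 60 -> NA
Op 8: route key 34: smallest pos >= 34 is 60 -> NA
Op 9: add NC@0 -> ring=[0:NC,60:NA]

Answer: NA NA NA NA NA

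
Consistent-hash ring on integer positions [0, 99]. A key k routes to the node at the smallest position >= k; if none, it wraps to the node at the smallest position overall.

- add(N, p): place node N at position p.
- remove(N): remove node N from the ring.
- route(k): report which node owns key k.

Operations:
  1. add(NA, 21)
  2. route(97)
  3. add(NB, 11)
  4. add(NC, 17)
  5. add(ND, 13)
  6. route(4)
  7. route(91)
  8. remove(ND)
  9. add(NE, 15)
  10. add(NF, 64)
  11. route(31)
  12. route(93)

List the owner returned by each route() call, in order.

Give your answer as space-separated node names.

Answer: NA NB NB NF NB

Derivation:
Op 1: add NA@21 -> ring=[21:NA]
Op 2: route key 97: none >= 97, wrap to smallest pos 21 -> NA
Op 3: add NB@11 -> ring=[11:NB,21:NA]
Op 4: add NC@17 -> ring=[11:NB,17:NC,21:NA]
Op 5: add ND@13 -> ring=[11:NB,13:ND,17:NC,21:NA]
Op 6: route key 4: smallest pos >= 4 is 11 -> NB
Op 7: route key 91: none >= 91, wrap to smallest pos 11 -> NB
Op 8: remove ND -> ring=[11:NB,17:NC,21:NA]
Op 9: add NE@15 -> ring=[11:NB,15:NE,17:NC,21:NA]
Op 10: add NF@64 -> ring=[11:NB,15:NE,17:NC,21:NA,64:NF]
Op 11: route key 31: smallest pos >= 31 is 64 -> NF
Op 12: route key 93: none >= 93, wrap to smallest pos 11 -> NB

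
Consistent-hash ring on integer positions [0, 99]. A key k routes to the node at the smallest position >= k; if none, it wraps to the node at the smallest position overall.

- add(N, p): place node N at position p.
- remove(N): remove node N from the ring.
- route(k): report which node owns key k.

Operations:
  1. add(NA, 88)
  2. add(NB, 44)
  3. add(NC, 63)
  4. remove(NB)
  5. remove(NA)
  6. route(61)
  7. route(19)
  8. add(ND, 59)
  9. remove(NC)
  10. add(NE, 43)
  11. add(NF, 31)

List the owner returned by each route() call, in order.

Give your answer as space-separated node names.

Answer: NC NC

Derivation:
Op 1: add NA@88 -> ring=[88:NA]
Op 2: add NB@44 -> ring=[44:NB,88:NA]
Op 3: add NC@63 -> ring=[44:NB,63:NC,88:NA]
Op 4: remove NB -> ring=[63:NC,88:NA]
Op 5: remove NA -> ring=[63:NC]
Op 6: route key 61: smallest pos >= 61 is 63 -> NC
Op 7: route key 19: smallest pos >= 19 is 63 -> NC
Op 8: add ND@59 -> ring=[59:ND,63:NC]
Op 9: remove NC -> ring=[59:ND]
Op 10: add NE@43 -> ring=[43:NE,59:ND]
Op 11: add NF@31 -> ring=[31:NF,43:NE,59:ND]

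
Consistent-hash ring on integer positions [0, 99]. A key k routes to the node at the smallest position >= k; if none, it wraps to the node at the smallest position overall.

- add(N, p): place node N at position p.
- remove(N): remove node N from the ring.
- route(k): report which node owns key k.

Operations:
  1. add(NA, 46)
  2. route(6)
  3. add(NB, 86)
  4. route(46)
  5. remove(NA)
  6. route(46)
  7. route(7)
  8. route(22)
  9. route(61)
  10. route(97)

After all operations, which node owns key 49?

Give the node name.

Op 1: add NA@46 -> ring=[46:NA]
Op 2: route key 6: smallest pos >= 6 is 46 -> NA
Op 3: add NB@86 -> ring=[46:NA,86:NB]
Op 4: route key 46: smallest pos >= 46 is 46 -> NA
Op 5: remove NA -> ring=[86:NB]
Op 6: route key 46: smallest pos >= 46 is 86 -> NB
Op 7: route key 7: smallest pos >= 7 is 86 -> NB
Op 8: route key 22: smallest pos >= 22 is 86 -> NB
Op 9: route key 61: smallest pos >= 61 is 86 -> NB
Op 10: route key 97: none >= 97, wrap to smallest pos 86 -> NB
Final route key 49: smallest pos >= 49 is 86 -> NB

Answer: NB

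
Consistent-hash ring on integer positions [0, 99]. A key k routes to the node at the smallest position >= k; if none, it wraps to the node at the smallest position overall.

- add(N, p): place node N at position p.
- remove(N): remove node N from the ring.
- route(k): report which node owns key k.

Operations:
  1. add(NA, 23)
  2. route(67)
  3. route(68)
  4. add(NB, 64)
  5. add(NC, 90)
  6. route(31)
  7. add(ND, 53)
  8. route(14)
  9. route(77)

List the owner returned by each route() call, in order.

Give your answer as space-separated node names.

Answer: NA NA NB NA NC

Derivation:
Op 1: add NA@23 -> ring=[23:NA]
Op 2: route key 67: none >= 67, wrap to smallest pos 23 -> NA
Op 3: route key 68: none >= 68, wrap to smallest pos 23 -> NA
Op 4: add NB@64 -> ring=[23:NA,64:NB]
Op 5: add NC@90 -> ring=[23:NA,64:NB,90:NC]
Op 6: route key 31: smallest pos >= 31 is 64 -> NB
Op 7: add ND@53 -> ring=[23:NA,53:ND,64:NB,90:NC]
Op 8: route key 14: smallest pos >= 14 is 23 -> NA
Op 9: route key 77: smallest pos >= 77 is 90 -> NC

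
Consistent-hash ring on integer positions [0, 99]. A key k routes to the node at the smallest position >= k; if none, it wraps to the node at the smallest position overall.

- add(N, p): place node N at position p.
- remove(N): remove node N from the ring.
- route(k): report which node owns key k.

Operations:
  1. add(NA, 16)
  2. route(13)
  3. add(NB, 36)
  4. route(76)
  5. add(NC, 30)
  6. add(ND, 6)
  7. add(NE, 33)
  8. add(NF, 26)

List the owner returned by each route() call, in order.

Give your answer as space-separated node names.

Answer: NA NA

Derivation:
Op 1: add NA@16 -> ring=[16:NA]
Op 2: route key 13: smallest pos >= 13 is 16 -> NA
Op 3: add NB@36 -> ring=[16:NA,36:NB]
Op 4: route key 76: none >= 76, wrap to smallest pos 16 -> NA
Op 5: add NC@30 -> ring=[16:NA,30:NC,36:NB]
Op 6: add ND@6 -> ring=[6:ND,16:NA,30:NC,36:NB]
Op 7: add NE@33 -> ring=[6:ND,16:NA,30:NC,33:NE,36:NB]
Op 8: add NF@26 -> ring=[6:ND,16:NA,26:NF,30:NC,33:NE,36:NB]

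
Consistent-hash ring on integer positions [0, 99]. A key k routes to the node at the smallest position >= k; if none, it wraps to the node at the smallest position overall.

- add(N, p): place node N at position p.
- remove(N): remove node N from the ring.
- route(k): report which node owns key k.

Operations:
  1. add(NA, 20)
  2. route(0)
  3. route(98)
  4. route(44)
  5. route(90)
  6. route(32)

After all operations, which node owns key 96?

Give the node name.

Op 1: add NA@20 -> ring=[20:NA]
Op 2: route key 0: smallest pos >= 0 is 20 -> NA
Op 3: route key 98: none >= 98, wrap to smallest pos 20 -> NA
Op 4: route key 44: none >= 44, wrap to smallest pos 20 -> NA
Op 5: route key 90: none >= 90, wrap to smallest pos 20 -> NA
Op 6: route key 32: none >= 32, wrap to smallest pos 20 -> NA
Final route key 96: none >= 96, wrap to smallest pos 20 -> NA

Answer: NA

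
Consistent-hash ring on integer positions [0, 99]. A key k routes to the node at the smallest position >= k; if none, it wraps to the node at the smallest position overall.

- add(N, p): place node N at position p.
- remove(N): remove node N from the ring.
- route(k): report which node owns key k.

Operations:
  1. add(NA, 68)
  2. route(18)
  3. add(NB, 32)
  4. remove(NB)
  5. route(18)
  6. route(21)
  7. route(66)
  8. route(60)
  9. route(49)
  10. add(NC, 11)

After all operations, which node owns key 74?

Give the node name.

Answer: NC

Derivation:
Op 1: add NA@68 -> ring=[68:NA]
Op 2: route key 18: smallest pos >= 18 is 68 -> NA
Op 3: add NB@32 -> ring=[32:NB,68:NA]
Op 4: remove NB -> ring=[68:NA]
Op 5: route key 18: smallest pos >= 18 is 68 -> NA
Op 6: route key 21: smallest pos >= 21 is 68 -> NA
Op 7: route key 66: smallest pos >= 66 is 68 -> NA
Op 8: route key 60: smallest pos >= 60 is 68 -> NA
Op 9: route key 49: smallest pos >= 49 is 68 -> NA
Op 10: add NC@11 -> ring=[11:NC,68:NA]
Final route key 74: none >= 74, wrap to smallest pos 11 -> NC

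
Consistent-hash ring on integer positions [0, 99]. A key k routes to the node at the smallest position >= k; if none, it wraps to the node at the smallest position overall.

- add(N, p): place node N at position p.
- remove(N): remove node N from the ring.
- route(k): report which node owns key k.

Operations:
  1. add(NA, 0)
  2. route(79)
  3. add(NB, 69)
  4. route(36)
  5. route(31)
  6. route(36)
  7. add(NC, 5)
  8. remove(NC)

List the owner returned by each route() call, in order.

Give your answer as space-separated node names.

Op 1: add NA@0 -> ring=[0:NA]
Op 2: route key 79: none >= 79, wrap to smallest pos 0 -> NA
Op 3: add NB@69 -> ring=[0:NA,69:NB]
Op 4: route key 36: smallest pos >= 36 is 69 -> NB
Op 5: route key 31: smallest pos >= 31 is 69 -> NB
Op 6: route key 36: smallest pos >= 36 is 69 -> NB
Op 7: add NC@5 -> ring=[0:NA,5:NC,69:NB]
Op 8: remove NC -> ring=[0:NA,69:NB]

Answer: NA NB NB NB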